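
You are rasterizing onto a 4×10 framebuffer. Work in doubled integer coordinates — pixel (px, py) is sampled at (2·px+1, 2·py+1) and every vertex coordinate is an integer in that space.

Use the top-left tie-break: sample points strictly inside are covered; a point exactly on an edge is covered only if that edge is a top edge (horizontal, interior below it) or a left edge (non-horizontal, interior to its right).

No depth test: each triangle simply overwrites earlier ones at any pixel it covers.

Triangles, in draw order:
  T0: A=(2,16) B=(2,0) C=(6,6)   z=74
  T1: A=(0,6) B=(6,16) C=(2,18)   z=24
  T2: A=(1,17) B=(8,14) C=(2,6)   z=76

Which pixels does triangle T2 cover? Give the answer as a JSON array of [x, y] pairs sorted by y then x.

T0:
  2·area = 64
  edge (2, 16)→(2, 0): d=(0,-16) top-left  bias=+0
  edge (2, 0)→(6, 6): d=(4,6) right/bottom  bias=-1
  edge (6, 6)→(2, 16): d=(-4,10) right/bottom  bias=-1
    (1,1)@(3, 3): e=[16,6,42] → █
    (2,1)@(5, 3): e=[48,-6,22] → ·
    (1,2)@(3, 5): e=[16,14,34] → █
    (2,2)@(5, 5): e=[48,2,14] → █
    (3,2)@(7, 5): e=[80,-10,-6] → ·
    (1,3)@(3, 7): e=[16,22,26] → █
    (3,3)@(7, 7): e=[80,-2,-14] → ·
    (1,4)@(3, 9): e=[16,30,18] → █
    (2,4)@(5, 9): e=[48,18,-2] → ·
    (1,5)@(3, 11): e=[16,38,10] → █
    (2,5)@(5, 11): e=[48,26,-10] → ·
    (1,6)@(3, 13): e=[16,46,2] → █
  covered (8 px):
    · · · ·
    · █ · ·
    · █ █ ·
    · █ █ ·
    · █ · ·
    · █ · ·
    · █ · ·
    · · · ·
    · · · ·
    · · · ·
T1:
  2·area = 52
  edge (0, 6)→(6, 16): d=(6,10) right/bottom  bias=-1
  edge (6, 16)→(2, 18): d=(-4,2) right/bottom  bias=-1
  edge (2, 18)→(0, 6): d=(-2,-12) top-left  bias=+0
    (0,4)@(1, 9): e=[8,38,6] → █
    (1,4)@(3, 9): e=[-12,34,30] → ·
    (0,5)@(1, 11): e=[20,30,2] → █
    (1,5)@(3, 11): e=[0,26,26] → ·  [on edge]
    (0,6)@(1, 13): e=[32,22,-2] → ·
    (1,6)@(3, 13): e=[12,18,22] → █
    (2,6)@(5, 13): e=[-8,14,46] → ·
    (1,7)@(3, 15): e=[24,10,18] → █
    (2,7)@(5, 15): e=[4,6,42] → █
    (3,7)@(7, 15): e=[-16,2,66] → ·
    (1,8)@(3, 17): e=[36,2,14] → █
    (2,8)@(5, 17): e=[16,-2,38] → ·
  covered (6 px):
    · · · ·
    · · · ·
    · · · ·
    · · · ·
    █ · · ·
    █ · · ·
    · █ · ·
    · █ █ ·
    · █ · ·
    · · · ·
T2:
  2·area = 74  (B↔C swapped to make it positive)
  edge (1, 17)→(2, 6): d=(1,-11) top-left  bias=+0
  edge (2, 6)→(8, 14): d=(6,8) right/bottom  bias=-1
  edge (8, 14)→(1, 17): d=(-7,3) right/bottom  bias=-1
    (1,4)@(3, 9): e=[14,10,50] → █
    (2,4)@(5, 9): e=[36,-6,44] → ·
    (1,5)@(3, 11): e=[16,22,36] → █
    (2,5)@(5, 11): e=[38,6,30] → █
    (3,5)@(7, 11): e=[60,-10,24] → ·
    (1,6)@(3, 13): e=[18,34,22] → █
    (3,6)@(7, 13): e=[62,2,10] → █
    (1,7)@(3, 15): e=[20,46,8] → █
    (3,7)@(7, 15): e=[64,14,-4] → ·
    (0,8)@(1, 17): e=[0,74,0] → ·  [on edge]
    (1,8)@(3, 17): e=[22,58,-6] → ·
    (2,8)@(5, 17): e=[44,42,-12] → ·
  covered (8 px):
    · · · ·
    · · · ·
    · · · ·
    · · · ·
    · █ · ·
    · █ █ ·
    · █ █ █
    · █ █ ·
    · · · ·
    · · · ·

Answer: [[1,4],[1,5],[2,5],[1,6],[2,6],[3,6],[1,7],[2,7]]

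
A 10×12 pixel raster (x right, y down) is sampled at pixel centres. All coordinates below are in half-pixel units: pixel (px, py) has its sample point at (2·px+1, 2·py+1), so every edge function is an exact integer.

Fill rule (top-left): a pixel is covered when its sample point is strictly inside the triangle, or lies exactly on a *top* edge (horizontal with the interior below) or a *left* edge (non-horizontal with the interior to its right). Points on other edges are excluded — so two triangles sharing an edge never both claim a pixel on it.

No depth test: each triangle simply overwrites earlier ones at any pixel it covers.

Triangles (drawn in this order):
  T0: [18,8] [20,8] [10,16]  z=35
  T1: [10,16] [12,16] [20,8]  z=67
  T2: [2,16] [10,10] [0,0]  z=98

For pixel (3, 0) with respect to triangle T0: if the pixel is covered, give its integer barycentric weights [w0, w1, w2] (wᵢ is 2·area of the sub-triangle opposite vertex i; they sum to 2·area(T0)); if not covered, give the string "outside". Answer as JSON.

T0:
  2·area = 16
  edge (18, 8)→(20, 8): d=(2,0) top-left  bias=+0
  edge (20, 8)→(10, 16): d=(-10,8) right/bottom  bias=-1
  edge (10, 16)→(18, 8): d=(8,-8) top-left  bias=+0
    (9,3)@(19, 7): e=[-2,18,0] → ·  [on edge]
    (8,4)@(17, 9): e=[2,14,0] → █  [on edge]
    (9,4)@(19, 9): e=[2,-2,16] → ·
    (7,5)@(15, 11): e=[6,10,0] → █  [on edge]
    (8,5)@(17, 11): e=[6,-6,16] → ·
    (6,6)@(13, 13): e=[10,6,0] → █  [on edge]
    (7,6)@(15, 13): e=[10,-10,16] → ·
    (5,7)@(11, 15): e=[14,2,0] → █  [on edge]
    (6,7)@(13, 15): e=[14,-14,16] → ·
    (4,8)@(9, 17): e=[18,-2,0] → ·  [on edge]
    (5,8)@(11, 17): e=[18,-18,16] → ·
    (3,9)@(7, 19): e=[22,-6,0] → ·  [on edge]
    (2,10)@(5, 21): e=[26,-10,0] → ·  [on edge]
    (1,11)@(3, 23): e=[30,-14,0] → ·  [on edge]
  covered (4 px):
    · · · · · · · · · ·
    · · · · · · · · · ·
    · · · · · · · · · ·
    · · · · · · · · · ·
    · · · · · · · · █ ·
    · · · · · · · █ · ·
    · · · · · · █ · · ·
    · · · · · █ · · · ·
    · · · · · · · · · ·
    · · · · · · · · · ·
    · · · · · · · · · ·
    · · · · · · · · · ·
T1:
  2·area = 16  (B↔C swapped to make it positive)
  edge (10, 16)→(20, 8): d=(10,-8) top-left  bias=+0
  edge (20, 8)→(12, 16): d=(-8,8) right/bottom  bias=-1
  edge (12, 16)→(10, 16): d=(-2,0) right/bottom  bias=-1
    (9,4)@(19, 9): e=[2,0,14] → ·  [on edge]
    (8,5)@(17, 11): e=[6,0,10] → ·  [on edge]
    (7,6)@(15, 13): e=[10,0,6] → ·  [on edge]
    (6,7)@(13, 15): e=[14,0,2] → ·  [on edge]
    (5,8)@(11, 17): e=[18,0,-2] → ·  [on edge]
    (4,9)@(9, 19): e=[22,0,-6] → ·  [on edge]
    (3,10)@(7, 21): e=[26,0,-10] → ·  [on edge]
    (2,11)@(5, 23): e=[30,0,-14] → ·  [on edge]
  covered (0 px):
    · · · · · · · · · ·
    · · · · · · · · · ·
    · · · · · · · · · ·
    · · · · · · · · · ·
    · · · · · · · · · ·
    · · · · · · · · · ·
    · · · · · · · · · ·
    · · · · · · · · · ·
    · · · · · · · · · ·
    · · · · · · · · · ·
    · · · · · · · · · ·
    · · · · · · · · · ·
T2:
  2·area = 140  (B↔C swapped to make it positive)
  edge (2, 16)→(0, 0): d=(-2,-16) top-left  bias=+0
  edge (0, 0)→(10, 10): d=(10,10) right/bottom  bias=-1
  edge (10, 10)→(2, 16): d=(-8,6) right/bottom  bias=-1
    (0,0)@(1, 1): e=[14,0,126] → ·  [on edge]
    (0,1)@(1, 3): e=[10,20,110] → █
    (1,1)@(3, 3): e=[42,0,98] → ·  [on edge]
    (0,2)@(1, 5): e=[6,40,94] → █
    (1,2)@(3, 5): e=[38,20,82] → █
    (2,2)@(5, 5): e=[70,0,70] → ·  [on edge]
    (0,3)@(1, 7): e=[2,60,78] → █
    (2,3)@(5, 7): e=[66,20,54] → █
    (3,3)@(7, 7): e=[98,0,42] → ·  [on edge]
    (0,4)@(1, 9): e=[-2,80,62] → ·
    (1,4)@(3, 9): e=[30,60,50] → █
    (3,4)@(7, 9): e=[94,20,26] → █
    (4,4)@(9, 9): e=[126,0,14] → ·  [on edge]
    (5,5)@(11, 11): e=[154,0,-14] → ·  [on edge]
    (6,6)@(13, 13): e=[182,0,-42] → ·  [on edge]
    (7,7)@(15, 15): e=[210,0,-70] → ·  [on edge]
    (8,8)@(17, 17): e=[238,0,-98] → ·  [on edge]
    (9,9)@(19, 19): e=[266,0,-126] → ·  [on edge]
  covered (15 px):
    · · · · · · · · · ·
    █ · · · · · · · · ·
    █ █ · · · · · · · ·
    █ █ █ · · · · · · ·
    · █ █ █ · · · · · ·
    · █ █ █ · · · · · ·
    · █ █ · · · · · · ·
    · █ · · · · · · · ·
    · · · · · · · · · ·
    · · · · · · · · · ·
    · · · · · · · · · ·
    · · · · · · · · · ·

Final: "outside"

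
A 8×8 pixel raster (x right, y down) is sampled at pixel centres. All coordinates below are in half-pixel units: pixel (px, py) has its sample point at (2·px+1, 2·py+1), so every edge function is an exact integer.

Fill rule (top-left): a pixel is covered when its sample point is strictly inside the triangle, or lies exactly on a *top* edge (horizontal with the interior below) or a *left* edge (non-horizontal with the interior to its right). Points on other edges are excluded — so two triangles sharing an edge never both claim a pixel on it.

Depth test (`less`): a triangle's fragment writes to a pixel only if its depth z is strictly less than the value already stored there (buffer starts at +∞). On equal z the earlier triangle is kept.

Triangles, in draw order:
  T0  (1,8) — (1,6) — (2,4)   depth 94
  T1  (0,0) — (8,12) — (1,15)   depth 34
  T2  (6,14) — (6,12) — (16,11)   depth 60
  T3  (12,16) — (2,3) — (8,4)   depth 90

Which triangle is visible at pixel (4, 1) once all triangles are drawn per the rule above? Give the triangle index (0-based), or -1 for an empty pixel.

T0:
  2·area = 2
  edge (1, 8)→(1, 6): d=(0,-2) top-left  bias=+0
  edge (1, 6)→(2, 4): d=(1,-2) top-left  bias=+0
  edge (2, 4)→(1, 8): d=(-1,4) right/bottom  bias=-1
    (0,0)@(1, 1): e=[0,-5,7] → ·  [on edge]
    (0,1)@(1, 3): e=[0,-3,5] → ·  [on edge]
    (0,2)@(1, 5): e=[0,-1,3] → ·  [on edge]
    (0,3)@(1, 7): e=[0,1,1] → █  [on edge]
    (1,3)@(3, 7): e=[4,5,-7] → ·
    (0,4)@(1, 9): e=[0,3,-1] → ·  [on edge]
    (0,5)@(1, 11): e=[0,5,-3] → ·  [on edge]
    (0,6)@(1, 13): e=[0,7,-5] → ·  [on edge]
    (0,7)@(1, 15): e=[0,9,-7] → ·  [on edge]
  covered (1 px):
    · · · · · · · ·
    · · · · · · · ·
    · · · · · · · ·
    █ · · · · · · ·
    · · · · · · · ·
    · · · · · · · ·
    · · · · · · · ·
    · · · · · · · ·
T1:
  2·area = 108
  edge (0, 0)→(8, 12): d=(8,12) right/bottom  bias=-1
  edge (8, 12)→(1, 15): d=(-7,3) right/bottom  bias=-1
  edge (1, 15)→(0, 0): d=(-1,-15) top-left  bias=+0
    (0,1)@(1, 3): e=[12,84,12] → █
    (1,1)@(3, 3): e=[-12,78,42] → ·
    (0,2)@(1, 5): e=[28,70,10] → █
    (1,2)@(3, 5): e=[4,64,40] → █
    (2,2)@(5, 5): e=[-20,58,70] → ·
    (0,3)@(1, 7): e=[44,56,8] → █
    (2,3)@(5, 7): e=[-4,44,68] → ·
    (0,4)@(1, 9): e=[60,42,6] → █
    (2,4)@(5, 9): e=[12,30,66] → █
    (3,4)@(7, 9): e=[-12,24,96] → ·
    (7,4)@(15, 9): e=[-108,0,216] → ·  [on edge]
    (0,5)@(1, 11): e=[76,28,4] → █
    (0,7)@(1, 15): e=[108,0,0] → ·  [on edge]
  covered (15 px):
    · · · · · · · ·
    █ · · · · · · ·
    █ █ · · · · · ·
    █ █ · · · · · ·
    █ █ █ · · · · ·
    █ █ █ █ · · · ·
    █ █ █ · · · · ·
    · · · · · · · ·
T2:
  2·area = 20
  edge (6, 14)→(6, 12): d=(0,-2) top-left  bias=+0
  edge (6, 12)→(16, 11): d=(10,-1) top-left  bias=+0
  edge (16, 11)→(6, 14): d=(-10,3) right/bottom  bias=-1
    (3,6)@(7, 13): e=[2,11,7] → █
    (4,6)@(9, 13): e=[6,13,1] → █
    (5,6)@(11, 13): e=[10,15,-5] → ·
    (3,7)@(7, 15): e=[2,31,-13] → ·
    (4,7)@(9, 15): e=[6,33,-19] → ·
  covered (2 px):
    · · · · · · · ·
    · · · · · · · ·
    · · · · · · · ·
    · · · · · · · ·
    · · · · · · · ·
    · · · · · · · ·
    · · · █ █ · · ·
    · · · · · · · ·
T3:
  2·area = 68
  edge (12, 16)→(2, 3): d=(-10,-13) top-left  bias=+0
  edge (2, 3)→(8, 4): d=(6,1) right/bottom  bias=-1
  edge (8, 4)→(12, 16): d=(4,12) right/bottom  bias=-1
    (3,0)@(7, 1): e=[85,-17,0] → ·  [on edge]
    (2,2)@(5, 5): e=[19,9,40] → █
    (3,2)@(7, 5): e=[45,7,16] → █
    (4,2)@(9, 5): e=[71,5,-8] → ·
    (2,3)@(5, 7): e=[-1,21,48] → ·
    (3,3)@(7, 7): e=[25,19,24] → █
    (4,3)@(9, 7): e=[51,17,0] → ·  [on edge]
    (3,4)@(7, 9): e=[5,31,32] → █
    (4,4)@(9, 9): e=[31,29,8] → █
    (5,4)@(11, 9): e=[57,27,-16] → ·
    (3,5)@(7, 11): e=[-15,43,40] → ·
    (4,5)@(9, 11): e=[11,41,16] → █
    (5,6)@(11, 13): e=[17,51,0] → ·  [on edge]
  covered (6 px):
    · · · · · · · ·
    · · · · · · · ·
    · · █ █ · · · ·
    · · · █ · · · ·
    · · · █ █ · · ·
    · · · · █ · · ·
    · · · · · · · ·
    · · · · · · · ·

Z-buffer (winner per pixel, '.' = empty):
  . . . . . . . .
  1 . . . . . . .
  1 1 3 3 . . . .
  1 1 . 3 . . . .
  1 1 1 3 3 . . .
  1 1 1 1 3 . . .
  1 1 1 2 2 . . .
  . . . . . . . .

Final: -1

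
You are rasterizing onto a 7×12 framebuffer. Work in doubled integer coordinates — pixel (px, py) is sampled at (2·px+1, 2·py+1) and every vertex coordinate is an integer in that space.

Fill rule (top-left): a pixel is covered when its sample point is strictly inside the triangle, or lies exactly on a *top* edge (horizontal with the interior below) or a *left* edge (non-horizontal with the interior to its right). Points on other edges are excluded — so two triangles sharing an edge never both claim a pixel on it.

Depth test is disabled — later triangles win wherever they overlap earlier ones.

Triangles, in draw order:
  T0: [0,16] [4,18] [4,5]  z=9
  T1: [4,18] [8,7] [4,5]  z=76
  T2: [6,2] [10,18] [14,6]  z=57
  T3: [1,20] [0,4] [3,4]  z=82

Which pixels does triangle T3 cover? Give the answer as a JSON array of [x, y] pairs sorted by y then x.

T0:
  2·area = 52  (B↔C swapped to make it positive)
  edge (0, 16)→(4, 5): d=(4,-11) top-left  bias=+0
  edge (4, 5)→(4, 18): d=(0,13) right/bottom  bias=-1
  edge (4, 18)→(0, 16): d=(-4,-2) top-left  bias=+0
    (1,4)@(3, 9): e=[5,13,34] → █
    (2,4)@(5, 9): e=[27,-13,38] → ·
    (1,5)@(3, 11): e=[13,13,26] → █
    (2,5)@(5, 11): e=[35,-13,30] → ·
    (1,6)@(3, 13): e=[21,13,18] → █
    (2,6)@(5, 13): e=[43,-13,22] → ·
    (0,7)@(1, 15): e=[7,39,6] → █
    (2,7)@(5, 15): e=[51,-13,14] → ·
    (0,8)@(1, 17): e=[15,39,-2] → ·
    (1,8)@(3, 17): e=[37,13,2] → █
    (2,8)@(5, 17): e=[59,-13,6] → ·
    (1,9)@(3, 19): e=[45,13,-6] → ·
  covered (6 px):
    · · · · · · ·
    · · · · · · ·
    · · · · · · ·
    · · · · · · ·
    · █ · · · · ·
    · █ · · · · ·
    · █ · · · · ·
    █ █ · · · · ·
    · █ · · · · ·
    · · · · · · ·
    · · · · · · ·
    · · · · · · ·
T1:
  2·area = 52  (B↔C swapped to make it positive)
  edge (4, 18)→(4, 5): d=(0,-13) top-left  bias=+0
  edge (4, 5)→(8, 7): d=(4,2) right/bottom  bias=-1
  edge (8, 7)→(4, 18): d=(-4,11) right/bottom  bias=-1
    (2,3)@(5, 7): e=[13,6,33] → █
    (3,3)@(7, 7): e=[39,2,11] → █
    (4,3)@(9, 7): e=[65,-2,-11] → ·
    (2,4)@(5, 9): e=[13,14,25] → █
    (4,4)@(9, 9): e=[65,6,-19] → ·
    (2,5)@(5, 11): e=[13,22,17] → █
    (3,5)@(7, 11): e=[39,18,-5] → ·
    (2,6)@(5, 13): e=[13,30,9] → █
    (3,6)@(7, 13): e=[39,26,-13] → ·
    (2,7)@(5, 15): e=[13,38,1] → █
    (3,7)@(7, 15): e=[39,34,-21] → ·
    (2,8)@(5, 17): e=[13,46,-7] → ·
  covered (7 px):
    · · · · · · ·
    · · · · · · ·
    · · · · · · ·
    · · █ █ · · ·
    · · █ █ · · ·
    · · █ · · · ·
    · · █ · · · ·
    · · █ · · · ·
    · · · · · · ·
    · · · · · · ·
    · · · · · · ·
    · · · · · · ·
T2:
  2·area = 112  (B↔C swapped to make it positive)
  edge (6, 2)→(14, 6): d=(8,4) right/bottom  bias=-1
  edge (14, 6)→(10, 18): d=(-4,12) right/bottom  bias=-1
  edge (10, 18)→(6, 2): d=(-4,-16) top-left  bias=+0
    (3,1)@(7, 3): e=[4,96,12] → █
    (4,1)@(9, 3): e=[-4,72,44] → ·
    (3,2)@(7, 5): e=[20,88,4] → █
    (4,2)@(9, 5): e=[12,64,36] → █
    (5,2)@(11, 5): e=[4,40,68] → █
    (6,2)@(13, 5): e=[-4,16,100] → ·
    (3,3)@(7, 7): e=[36,80,-4] → ·
    (4,3)@(9, 7): e=[28,56,28] → █
    (6,3)@(13, 7): e=[12,8,92] → █
    (4,4)@(9, 9): e=[44,48,20] → █
    (6,4)@(13, 9): e=[28,0,84] → ·  [on edge]
    (4,5)@(9, 11): e=[60,40,12] → █
    (5,7)@(11, 15): e=[84,0,28] → ·  [on edge]
    (4,10)@(9, 21): e=[140,0,-28] → ·  [on edge]
  covered (13 px):
    · · · · · · ·
    · · · █ · · ·
    · · · █ █ █ ·
    · · · · █ █ █
    · · · · █ █ ·
    · · · · █ █ ·
    · · · · █ █ ·
    · · · · · · ·
    · · · · · · ·
    · · · · · · ·
    · · · · · · ·
    · · · · · · ·
T3:
  2·area = 48
  edge (1, 20)→(0, 4): d=(-1,-16) top-left  bias=+0
  edge (0, 4)→(3, 4): d=(3,0) top-left  bias=+0
  edge (3, 4)→(1, 20): d=(-2,16) right/bottom  bias=-1
    (0,2)@(1, 5): e=[15,3,30] → █
    (1,2)@(3, 5): e=[47,3,-2] → ·
    (0,3)@(1, 7): e=[13,9,26] → █
    (1,3)@(3, 7): e=[45,9,-6] → ·
    (0,4)@(1, 9): e=[11,15,22] → █
    (1,4)@(3, 9): e=[43,15,-10] → ·
    (0,5)@(1, 11): e=[9,21,18] → █
    (1,5)@(3, 11): e=[41,21,-14] → ·
    (0,6)@(1, 13): e=[7,27,14] → █
    (1,6)@(3, 13): e=[39,27,-18] → ·
    (0,7)@(1, 15): e=[5,33,10] → █
    (1,7)@(3, 15): e=[37,33,-22] → ·
  covered (8 px):
    · · · · · · ·
    · · · · · · ·
    █ · · · · · ·
    █ · · · · · ·
    █ · · · · · ·
    █ · · · · · ·
    █ · · · · · ·
    █ · · · · · ·
    █ · · · · · ·
    █ · · · · · ·
    · · · · · · ·
    · · · · · · ·

Final: [[0,2],[0,3],[0,4],[0,5],[0,6],[0,7],[0,8],[0,9]]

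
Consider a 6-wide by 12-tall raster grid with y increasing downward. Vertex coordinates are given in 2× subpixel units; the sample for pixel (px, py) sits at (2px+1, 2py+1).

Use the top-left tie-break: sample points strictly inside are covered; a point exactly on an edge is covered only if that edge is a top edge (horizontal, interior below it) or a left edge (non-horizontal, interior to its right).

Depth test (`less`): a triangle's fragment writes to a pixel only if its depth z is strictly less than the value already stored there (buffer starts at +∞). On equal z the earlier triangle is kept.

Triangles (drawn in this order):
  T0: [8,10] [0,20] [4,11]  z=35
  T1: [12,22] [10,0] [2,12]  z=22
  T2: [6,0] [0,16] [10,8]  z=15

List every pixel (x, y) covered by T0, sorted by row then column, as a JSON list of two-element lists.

T0:
  2·area = 32
  edge (8, 10)→(0, 20): d=(-8,10) right/bottom  bias=-1
  edge (0, 20)→(4, 11): d=(4,-9) top-left  bias=+0
  edge (4, 11)→(8, 10): d=(4,-1) top-left  bias=+0
    (2,5)@(5, 11): e=[22,9,1] → █
    (3,5)@(7, 11): e=[2,27,3] → █
    (4,5)@(9, 11): e=[-18,45,5] → ·
    (2,6)@(5, 13): e=[6,17,9] → █
    (3,6)@(7, 13): e=[-14,35,11] → ·
    (1,7)@(3, 15): e=[10,7,15] → █
    (2,7)@(5, 15): e=[-10,25,17] → ·
    (1,8)@(3, 17): e=[-6,15,23] → ·
  covered (4 px):
    · · · · · ·
    · · · · · ·
    · · · · · ·
    · · · · · ·
    · · · · · ·
    · · █ █ · ·
    · · █ · · ·
    · █ · · · ·
    · · · · · ·
    · · · · · ·
    · · · · · ·
    · · · · · ·
T1:
  2·area = 200  (B↔C swapped to make it positive)
  edge (12, 22)→(2, 12): d=(-10,-10) top-left  bias=+0
  edge (2, 12)→(10, 0): d=(8,-12) top-left  bias=+0
  edge (10, 0)→(12, 22): d=(2,22) right/bottom  bias=-1
    (4,1)@(9, 3): e=[160,12,28] → █
    (5,1)@(11, 3): e=[180,36,-16] → ·
    (3,2)@(7, 5): e=[120,4,76] → █
    (5,2)@(11, 5): e=[160,52,-12] → ·
    (3,3)@(7, 7): e=[100,20,80] → █
    (5,3)@(11, 7): e=[140,68,-8] → ·
    (2,4)@(5, 9): e=[60,12,128] → █
    (5,4)@(11, 9): e=[120,84,-4] → ·
    (0,5)@(1, 11): e=[0,-20,220] → ·  [on edge]
    (1,5)@(3, 11): e=[20,4,176] → █
    (5,5)@(11, 11): e=[100,100,0] → ·  [on edge]
    (1,6)@(3, 13): e=[0,20,180] → █  [on edge]
    (2,7)@(5, 15): e=[0,60,140] → █  [on edge]
    (3,8)@(7, 17): e=[0,100,100] → █  [on edge]
    (4,9)@(9, 19): e=[0,140,60] → █  [on edge]
    (5,10)@(11, 21): e=[0,180,20] → █  [on edge]
  covered (27 px):
    · · · · · ·
    · · · · █ ·
    · · · █ █ ·
    · · · █ █ ·
    · · █ █ █ ·
    · █ █ █ █ ·
    · █ █ █ █ █
    · · █ █ █ █
    · · · █ █ █
    · · · · █ █
    · · · · · █
    · · · · · ·
T2:
  2·area = 112  (B↔C swapped to make it positive)
  edge (6, 0)→(10, 8): d=(4,8) right/bottom  bias=-1
  edge (10, 8)→(0, 16): d=(-10,8) right/bottom  bias=-1
  edge (0, 16)→(6, 0): d=(6,-16) top-left  bias=+0
    (2,1)@(5, 3): e=[20,90,2] → █
    (3,1)@(7, 3): e=[4,74,34] → █
    (4,1)@(9, 3): e=[-12,58,66] → ·
    (2,2)@(5, 5): e=[28,70,14] → █
    (4,2)@(9, 5): e=[-4,38,78] → ·
    (2,3)@(5, 7): e=[36,50,26] → █
    (4,3)@(9, 7): e=[4,18,90] → █
    (5,3)@(11, 7): e=[-12,2,122] → ·
    (1,4)@(3, 9): e=[60,46,6] → █
    (4,4)@(9, 9): e=[12,-2,102] → ·
    (1,5)@(3, 11): e=[68,26,18] → █
    (3,5)@(7, 11): e=[36,-6,82] → ·
  covered (14 px):
    · · · · · ·
    · · █ █ · ·
    · · █ █ · ·
    · · █ █ █ ·
    · █ █ █ · ·
    · █ █ · · ·
    · █ · · · ·
    █ · · · · ·
    · · · · · ·
    · · · · · ·
    · · · · · ·
    · · · · · ·

Result: [[2,5],[3,5],[2,6],[1,7]]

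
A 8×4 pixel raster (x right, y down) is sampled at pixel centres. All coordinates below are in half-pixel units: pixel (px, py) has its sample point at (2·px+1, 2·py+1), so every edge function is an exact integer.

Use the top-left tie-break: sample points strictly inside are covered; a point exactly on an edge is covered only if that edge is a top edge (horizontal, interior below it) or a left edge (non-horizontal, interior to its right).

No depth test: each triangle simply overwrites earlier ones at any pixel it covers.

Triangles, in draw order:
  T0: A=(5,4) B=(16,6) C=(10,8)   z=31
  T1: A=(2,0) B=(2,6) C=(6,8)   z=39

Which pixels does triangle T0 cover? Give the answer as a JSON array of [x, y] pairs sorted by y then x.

T0:
  2·area = 34
  edge (5, 4)→(16, 6): d=(11,2) right/bottom  bias=-1
  edge (16, 6)→(10, 8): d=(-6,2) right/bottom  bias=-1
  edge (10, 8)→(5, 4): d=(-5,-4) top-left  bias=+0
    (3,2)@(7, 5): e=[7,24,3] → █
    (4,2)@(9, 5): e=[3,20,11] → █
    (5,2)@(11, 5): e=[-1,16,19] → ·
    (3,3)@(7, 7): e=[29,12,-7] → ·
    (4,3)@(9, 7): e=[25,8,1] → █
    (5,3)@(11, 7): e=[21,4,9] → █
    (6,3)@(13, 7): e=[17,0,17] → ·  [on edge]
  covered (4 px):
    · · · · · · · ·
    · · · · · · · ·
    · · · █ █ · · ·
    · · · · █ █ · ·
T1:
  2·area = 24  (B↔C swapped to make it positive)
  edge (2, 0)→(6, 8): d=(4,8) right/bottom  bias=-1
  edge (6, 8)→(2, 6): d=(-4,-2) top-left  bias=+0
  edge (2, 6)→(2, 0): d=(0,-6) top-left  bias=+0
    (1,1)@(3, 3): e=[4,14,6] → █
    (2,1)@(5, 3): e=[-12,18,18] → ·
    (1,2)@(3, 5): e=[12,6,6] → █
    (2,2)@(5, 5): e=[-4,10,18] → ·
    (1,3)@(3, 7): e=[20,-2,6] → ·
    (2,3)@(5, 7): e=[4,2,18] → █
    (3,3)@(7, 7): e=[-12,6,30] → ·
  covered (3 px):
    · · · · · · · ·
    · █ · · · · · ·
    · █ · · · · · ·
    · · █ · · · · ·

Result: [[3,2],[4,2],[4,3],[5,3]]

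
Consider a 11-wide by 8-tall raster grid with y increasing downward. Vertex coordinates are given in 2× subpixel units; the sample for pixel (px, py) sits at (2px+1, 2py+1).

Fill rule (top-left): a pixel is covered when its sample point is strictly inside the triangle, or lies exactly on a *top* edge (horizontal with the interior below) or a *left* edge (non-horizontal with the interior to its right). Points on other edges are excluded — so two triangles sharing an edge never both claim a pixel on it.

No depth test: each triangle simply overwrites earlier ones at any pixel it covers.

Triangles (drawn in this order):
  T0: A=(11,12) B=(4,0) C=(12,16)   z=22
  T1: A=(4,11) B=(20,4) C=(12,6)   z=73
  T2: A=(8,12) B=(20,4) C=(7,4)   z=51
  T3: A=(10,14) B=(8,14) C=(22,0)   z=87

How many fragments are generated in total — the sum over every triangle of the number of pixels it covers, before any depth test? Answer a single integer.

T0:
  2·area = 16  (B↔C swapped to make it positive)
  edge (11, 12)→(12, 16): d=(1,4) right/bottom  bias=-1
  edge (12, 16)→(4, 0): d=(-8,-16) top-left  bias=+0
  edge (4, 0)→(11, 12): d=(7,12) right/bottom  bias=-1
    (4,4)@(9, 9): e=[5,8,3] → #
    (5,4)@(11, 9): e=[-3,40,-21] → ·
    (4,5)@(9, 11): e=[7,-8,17] → ·
    (5,6)@(11, 13): e=[1,8,7] → #
    (6,6)@(13, 13): e=[-7,40,-17] → ·
    (5,7)@(11, 15): e=[3,-8,21] → ·
  covered (2 px):
    · · · · · · · · · · ·
    · · · · · · · · · · ·
    · · · · · · · · · · ·
    · · · · · · · · · · ·
    · · · · # · · · · · ·
    · · · · · · · · · · ·
    · · · · · # · · · · ·
    · · · · · · · · · · ·
T1:
  2·area = 24  (B↔C swapped to make it positive)
  edge (4, 11)→(12, 6): d=(8,-5) top-left  bias=+0
  edge (12, 6)→(20, 4): d=(8,-2) top-left  bias=+0
  edge (20, 4)→(4, 11): d=(-16,7) right/bottom  bias=-1
    (8,2)@(17, 5): e=[17,2,5] → #
    (9,2)@(19, 5): e=[27,6,-9] → ·
    (5,3)@(11, 7): e=[3,6,15] → #
    (6,3)@(13, 7): e=[13,10,1] → #
    (7,3)@(15, 7): e=[23,14,-13] → ·
    (8,3)@(17, 7): e=[33,18,-27] → ·
    (5,4)@(11, 9): e=[19,22,-17] → ·
    (6,4)@(13, 9): e=[29,26,-31] → ·
  covered (3 px):
    · · · · · · · · · · ·
    · · · · · · · · · · ·
    · · · · · · · · # · ·
    · · · · · # # · · · ·
    · · · · · · · · · · ·
    · · · · · · · · · · ·
    · · · · · · · · · · ·
    · · · · · · · · · · ·
T2:
  2·area = 104  (B↔C swapped to make it positive)
  edge (8, 12)→(7, 4): d=(-1,-8) top-left  bias=+0
  edge (7, 4)→(20, 4): d=(13,0) top-left  bias=+0
  edge (20, 4)→(8, 12): d=(-12,8) right/bottom  bias=-1
    (4,2)@(9, 5): e=[15,13,76] → #
    (5,2)@(11, 5): e=[31,13,60] → #
    (6,2)@(13, 5): e=[47,13,44] → #
    (7,2)@(15, 5): e=[63,13,28] → #
    (8,2)@(17, 5): e=[79,13,12] → #
    (9,2)@(19, 5): e=[95,13,-4] → ·
    (4,3)@(9, 7): e=[13,39,52] → #
    (8,3)@(17, 7): e=[77,39,-12] → ·
    (4,4)@(9, 9): e=[11,65,28] → #
    (6,4)@(13, 9): e=[43,65,-4] → ·
    (7,4)@(15, 9): e=[59,65,-20] → ·
    (4,5)@(9, 11): e=[9,91,4] → #
  covered (12 px):
    · · · · · · · · · · ·
    · · · · · · · · · · ·
    · · · · # # # # # · ·
    · · · · # # # # · · ·
    · · · · # # · · · · ·
    · · · · # · · · · · ·
    · · · · · · · · · · ·
    · · · · · · · · · · ·
T3:
  2·area = 28
  edge (10, 14)→(8, 14): d=(-2,0) right/bottom  bias=-1
  edge (8, 14)→(22, 0): d=(14,-14) top-left  bias=+0
  edge (22, 0)→(10, 14): d=(-12,14) right/bottom  bias=-1
    (10,0)@(21, 1): e=[26,0,2] → #  [on edge]
    (9,1)@(19, 3): e=[22,0,6] → #  [on edge]
    (10,1)@(21, 3): e=[22,28,-22] → ·
    (8,2)@(17, 5): e=[18,0,10] → #  [on edge]
    (9,2)@(19, 5): e=[18,28,-18] → ·
    (7,3)@(15, 7): e=[14,0,14] → #  [on edge]
    (8,3)@(17, 7): e=[14,28,-14] → ·
    (6,4)@(13, 9): e=[10,0,18] → #  [on edge]
    (7,4)@(15, 9): e=[10,28,-10] → ·
    (5,5)@(11, 11): e=[6,0,22] → #  [on edge]
    (6,5)@(13, 11): e=[6,28,-6] → ·
    (4,6)@(9, 13): e=[2,0,26] → #  [on edge]
    (3,7)@(7, 15): e=[-2,0,30] → ·  [on edge]
  covered (7 px):
    · · · · · · · · · · #
    · · · · · · · · · # ·
    · · · · · · · · # · ·
    · · · · · · · # · · ·
    · · · · · · # · · · ·
    · · · · · # · · · · ·
    · · · · # · · · · · ·
    · · · · · · · · · · ·

Result: 24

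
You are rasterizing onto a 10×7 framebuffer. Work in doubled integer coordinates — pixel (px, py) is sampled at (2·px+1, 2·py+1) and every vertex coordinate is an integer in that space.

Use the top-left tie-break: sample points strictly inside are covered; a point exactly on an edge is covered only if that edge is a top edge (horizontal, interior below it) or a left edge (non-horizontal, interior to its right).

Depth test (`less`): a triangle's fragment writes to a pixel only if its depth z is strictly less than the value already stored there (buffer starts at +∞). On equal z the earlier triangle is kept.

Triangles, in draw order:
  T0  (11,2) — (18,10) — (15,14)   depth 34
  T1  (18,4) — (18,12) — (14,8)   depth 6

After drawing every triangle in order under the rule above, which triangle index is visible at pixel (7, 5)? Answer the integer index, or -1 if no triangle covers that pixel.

T0:
  2·area = 52
  edge (11, 2)→(18, 10): d=(7,8) right/bottom  bias=-1
  edge (18, 10)→(15, 14): d=(-3,4) right/bottom  bias=-1
  edge (15, 14)→(11, 2): d=(-4,-12) top-left  bias=+0
    (6,2)@(13, 5): e=[5,35,12] → X
    (7,2)@(15, 5): e=[-11,27,36] → .
    (6,3)@(13, 7): e=[19,29,4] → X
    (7,3)@(15, 7): e=[3,21,28] → X
    (8,3)@(17, 7): e=[-13,13,52] → .
    (6,4)@(13, 9): e=[33,23,-4] → .
    (7,4)@(15, 9): e=[17,15,20] → X
    (8,4)@(17, 9): e=[1,7,44] → X
    (9,4)@(19, 9): e=[-15,-1,68] → .
    (7,5)@(15, 11): e=[31,9,12] → X
    (9,5)@(19, 11): e=[-1,-7,60] → .
    (7,6)@(15, 13): e=[45,3,4] → X
  covered (8 px):
    . . . . . . . . . .
    . . . . . . . . . .
    . . . . . . X . . .
    . . . . . . X X . .
    . . . . . . . X X .
    . . . . . . . X X .
    . . . . . . . X . .
T1:
  2·area = 32
  edge (18, 4)→(18, 12): d=(0,8) right/bottom  bias=-1
  edge (18, 12)→(14, 8): d=(-4,-4) top-left  bias=+0
  edge (14, 8)→(18, 4): d=(4,-4) top-left  bias=+0
    (3,0)@(7, 1): e=[88,0,-56] → .  [on edge]
    (4,1)@(9, 3): e=[72,0,-40] → .  [on edge]
    (9,1)@(19, 3): e=[-8,40,0] → .  [on edge]
    (5,2)@(11, 5): e=[56,0,-24] → .  [on edge]
    (8,2)@(17, 5): e=[8,24,0] → X  [on edge]
    (9,2)@(19, 5): e=[-8,32,8] → .
    (6,3)@(13, 7): e=[40,0,-8] → .  [on edge]
    (7,3)@(15, 7): e=[24,8,0] → X  [on edge]
    (9,3)@(19, 7): e=[-8,24,16] → .
    (6,4)@(13, 9): e=[40,-8,0] → .  [on edge]
    (7,4)@(15, 9): e=[24,0,8] → X  [on edge]
    (9,4)@(19, 9): e=[-8,16,24] → .
    (5,5)@(11, 11): e=[56,-24,0] → .  [on edge]
    (8,5)@(17, 11): e=[8,0,24] → X  [on edge]
    (4,6)@(9, 13): e=[72,-40,0] → .  [on edge]
    (9,6)@(19, 13): e=[-8,0,40] → .  [on edge]
  covered (6 px):
    . . . . . . . . . .
    . . . . . . . . . .
    . . . . . . . . X .
    . . . . . . . X X .
    . . . . . . . X X .
    . . . . . . . . X .
    . . . . . . . . . .

Z-buffer (winner per pixel, '.' = empty):
  . . . . . . . . . .
  . . . . . . . . . .
  . . . . . . 0 . 1 .
  . . . . . . 0 1 1 .
  . . . . . . . 1 1 .
  . . . . . . . 0 1 .
  . . . . . . . 0 . .

Final: 0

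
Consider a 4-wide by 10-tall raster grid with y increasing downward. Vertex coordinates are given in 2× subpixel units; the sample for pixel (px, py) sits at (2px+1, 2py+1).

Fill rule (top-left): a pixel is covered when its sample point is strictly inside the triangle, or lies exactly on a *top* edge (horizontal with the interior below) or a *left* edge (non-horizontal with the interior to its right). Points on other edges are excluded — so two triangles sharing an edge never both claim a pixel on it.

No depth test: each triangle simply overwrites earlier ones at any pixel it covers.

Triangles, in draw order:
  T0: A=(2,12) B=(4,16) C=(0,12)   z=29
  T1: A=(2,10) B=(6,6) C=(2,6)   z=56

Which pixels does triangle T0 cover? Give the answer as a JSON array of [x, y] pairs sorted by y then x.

T0:
  2·area = 8
  edge (2, 12)→(4, 16): d=(2,4) right/bottom  bias=-1
  edge (4, 16)→(0, 12): d=(-4,-4) top-left  bias=+0
  edge (0, 12)→(2, 12): d=(2,0) top-left  bias=+0
    (0,6)@(1, 13): e=[6,0,2] → #  [on edge]
    (1,6)@(3, 13): e=[-2,8,2] → ·
    (0,7)@(1, 15): e=[10,-8,6] → ·
    (1,7)@(3, 15): e=[2,0,6] → #  [on edge]
    (2,7)@(5, 15): e=[-6,8,6] → ·
    (1,8)@(3, 17): e=[6,-8,10] → ·
    (2,8)@(5, 17): e=[-2,0,10] → ·  [on edge]
    (3,9)@(7, 19): e=[-6,0,14] → ·  [on edge]
  covered (2 px):
    · · · ·
    · · · ·
    · · · ·
    · · · ·
    · · · ·
    · · · ·
    # · · ·
    · # · ·
    · · · ·
    · · · ·
T1:
  2·area = 16  (B↔C swapped to make it positive)
  edge (2, 10)→(2, 6): d=(0,-4) top-left  bias=+0
  edge (2, 6)→(6, 6): d=(4,0) top-left  bias=+0
  edge (6, 6)→(2, 10): d=(-4,4) right/bottom  bias=-1
    (3,2)@(7, 5): e=[20,-4,0] → ·  [on edge]
    (1,3)@(3, 7): e=[4,4,8] → #
    (2,3)@(5, 7): e=[12,4,0] → ·  [on edge]
    (1,4)@(3, 9): e=[4,12,0] → ·  [on edge]
    (0,5)@(1, 11): e=[-4,20,0] → ·  [on edge]
  covered (1 px):
    · · · ·
    · · · ·
    · · · ·
    · # · ·
    · · · ·
    · · · ·
    · · · ·
    · · · ·
    · · · ·
    · · · ·

Answer: [[0,6],[1,7]]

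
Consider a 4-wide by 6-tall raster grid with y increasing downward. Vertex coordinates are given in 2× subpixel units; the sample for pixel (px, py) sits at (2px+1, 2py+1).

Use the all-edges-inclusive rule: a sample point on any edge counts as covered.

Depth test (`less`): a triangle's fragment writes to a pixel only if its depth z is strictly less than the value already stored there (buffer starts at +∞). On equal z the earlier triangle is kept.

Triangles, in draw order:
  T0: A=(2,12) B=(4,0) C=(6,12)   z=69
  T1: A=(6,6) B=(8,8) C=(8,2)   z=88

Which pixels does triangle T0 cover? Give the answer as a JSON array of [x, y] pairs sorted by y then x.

T0:
  2·area = 48
  edge (2, 12)→(4, 0): d=(2,-12) inclusive
  edge (4, 0)→(6, 12): d=(2,12) inclusive
  edge (6, 12)→(2, 12): d=(-4,0) inclusive
    (1,3)@(3, 7): e=[2,26,20] → █
    (2,3)@(5, 7): e=[26,2,20] → █
    (3,3)@(7, 7): e=[50,-22,20] → ·
    (1,4)@(3, 9): e=[6,30,12] → █
    (3,4)@(7, 9): e=[54,-18,12] → ·
    (1,5)@(3, 11): e=[10,34,4] → █
    (3,5)@(7, 11): e=[58,-14,4] → ·
  covered (6 px):
    · · · ·
    · · · ·
    · · · ·
    · █ █ ·
    · █ █ ·
    · █ █ ·
T1:
  2·area = 12  (B↔C swapped to make it positive)
  edge (6, 6)→(8, 2): d=(2,-4) inclusive
  edge (8, 2)→(8, 8): d=(0,6) inclusive
  edge (8, 8)→(6, 6): d=(-2,-2) inclusive
    (0,0)@(1, 1): e=[-30,42,0] → ·  [on edge]
    (1,1)@(3, 3): e=[-18,30,0] → ·  [on edge]
    (2,2)@(5, 5): e=[-6,18,0] → ·  [on edge]
    (3,2)@(7, 5): e=[2,6,4] → █
    (3,3)@(7, 7): e=[6,6,0] → █  [on edge]
    (3,4)@(7, 9): e=[10,6,-4] → ·
  covered (2 px):
    · · · ·
    · · · ·
    · · · █
    · · · █
    · · · ·
    · · · ·

Result: [[1,3],[2,3],[1,4],[2,4],[1,5],[2,5]]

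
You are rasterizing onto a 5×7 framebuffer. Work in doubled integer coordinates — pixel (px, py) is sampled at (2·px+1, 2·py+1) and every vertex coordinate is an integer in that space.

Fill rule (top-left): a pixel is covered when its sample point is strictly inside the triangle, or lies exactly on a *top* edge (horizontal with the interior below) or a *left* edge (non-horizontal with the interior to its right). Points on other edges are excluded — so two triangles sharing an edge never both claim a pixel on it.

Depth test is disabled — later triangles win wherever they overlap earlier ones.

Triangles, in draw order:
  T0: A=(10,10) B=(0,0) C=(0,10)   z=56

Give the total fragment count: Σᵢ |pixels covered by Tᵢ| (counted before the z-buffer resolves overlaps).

T0:
  2·area = 100  (B↔C swapped to make it positive)
  edge (10, 10)→(0, 10): d=(-10,0) right/bottom  bias=-1
  edge (0, 10)→(0, 0): d=(0,-10) top-left  bias=+0
  edge (0, 0)→(10, 10): d=(10,10) right/bottom  bias=-1
    (0,0)@(1, 1): e=[90,10,0] → ·  [on edge]
    (0,1)@(1, 3): e=[70,10,20] → #
    (1,1)@(3, 3): e=[70,30,0] → ·  [on edge]
    (0,2)@(1, 5): e=[50,10,40] → #
    (1,2)@(3, 5): e=[50,30,20] → #
    (2,2)@(5, 5): e=[50,50,0] → ·  [on edge]
    (0,3)@(1, 7): e=[30,10,60] → #
    (2,3)@(5, 7): e=[30,50,20] → #
    (3,3)@(7, 7): e=[30,70,0] → ·  [on edge]
    (0,4)@(1, 9): e=[10,10,80] → #
    (3,4)@(7, 9): e=[10,70,20] → #
    (4,4)@(9, 9): e=[10,90,0] → ·  [on edge]
  covered (10 px):
    · · · · ·
    # · · · ·
    # # · · ·
    # # # · ·
    # # # # ·
    · · · · ·
    · · · · ·

Final: 10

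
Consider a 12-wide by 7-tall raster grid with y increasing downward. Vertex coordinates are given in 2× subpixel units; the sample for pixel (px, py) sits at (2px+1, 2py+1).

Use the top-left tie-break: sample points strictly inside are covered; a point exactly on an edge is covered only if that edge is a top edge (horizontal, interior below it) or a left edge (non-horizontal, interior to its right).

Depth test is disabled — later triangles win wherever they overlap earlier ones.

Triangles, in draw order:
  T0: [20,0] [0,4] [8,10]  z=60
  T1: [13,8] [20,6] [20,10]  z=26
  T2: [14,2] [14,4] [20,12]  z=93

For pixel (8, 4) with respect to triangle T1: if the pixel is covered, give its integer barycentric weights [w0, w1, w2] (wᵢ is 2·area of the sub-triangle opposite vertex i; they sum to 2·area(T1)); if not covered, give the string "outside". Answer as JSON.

T0:
  2·area = 152  (B↔C swapped to make it positive)
  edge (20, 0)→(8, 10): d=(-12,10) right/bottom  bias=-1
  edge (8, 10)→(0, 4): d=(-8,-6) top-left  bias=+0
  edge (0, 4)→(20, 0): d=(20,-4) top-left  bias=+0
    (7,0)@(15, 1): e=[38,114,0] → X  [on edge]
    (8,0)@(17, 1): e=[18,126,8] → X
    (9,0)@(19, 1): e=[-2,138,16] → .
    (2,1)@(5, 3): e=[114,38,0] → X  [on edge]
    (3,1)@(7, 3): e=[94,50,8] → X
    (4,1)@(9, 3): e=[74,62,16] → X
    (5,1)@(11, 3): e=[54,74,24] → X
    (6,1)@(13, 3): e=[34,86,32] → X
    (8,1)@(17, 3): e=[-6,110,48] → .
    (1,2)@(3, 5): e=[110,10,32] → X
    (7,2)@(15, 5): e=[-10,82,80] → .
    (1,3)@(3, 7): e=[86,-6,72] → .
  covered (20 px):
    . . . . . . . X X . . .
    . . X X X X X X . . . .
    . X X X X X X . . . . .
    . . X X X X . . . . . .
    . . . X X . . . . . . .
    . . . . . . . . . . . .
    . . . . . . . . . . . .
T1:
  2·area = 28
  edge (13, 8)→(20, 6): d=(7,-2) top-left  bias=+0
  edge (20, 6)→(20, 10): d=(0,4) right/bottom  bias=-1
  edge (20, 10)→(13, 8): d=(-7,-2) top-left  bias=+0
    (8,3)@(17, 7): e=[1,12,15] → X
    (9,3)@(19, 7): e=[5,4,19] → X
    (10,3)@(21, 7): e=[9,-4,23] → .
    (8,4)@(17, 9): e=[15,12,1] → X
    (10,4)@(21, 9): e=[23,-4,9] → .
    (8,5)@(17, 11): e=[29,12,-13] → .
    (9,5)@(19, 11): e=[33,4,-9] → .
  covered (4 px):
    . . . . . . . . . . . .
    . . . . . . . . . . . .
    . . . . . . . . . . . .
    . . . . . . . . X X . .
    . . . . . . . . X X . .
    . . . . . . . . . . . .
    . . . . . . . . . . . .
T2:
  2·area = 12  (B↔C swapped to make it positive)
  edge (14, 2)→(20, 12): d=(6,10) right/bottom  bias=-1
  edge (20, 12)→(14, 4): d=(-6,-8) top-left  bias=+0
  edge (14, 4)→(14, 2): d=(0,-2) top-left  bias=+0
    (7,2)@(15, 5): e=[8,2,2] → X
    (8,2)@(17, 5): e=[-12,18,6] → .
    (7,3)@(15, 7): e=[20,-10,2] → .
    (8,3)@(17, 7): e=[0,6,6] → .  [on edge]
  covered (1 px):
    . . . . . . . . . . . .
    . . . . . . . . . . . .
    . . . . . . . X . . . .
    . . . . . . . . . . . .
    . . . . . . . . . . . .
    . . . . . . . . . . . .
    . . . . . . . . . . . .

Result: [12,1,15]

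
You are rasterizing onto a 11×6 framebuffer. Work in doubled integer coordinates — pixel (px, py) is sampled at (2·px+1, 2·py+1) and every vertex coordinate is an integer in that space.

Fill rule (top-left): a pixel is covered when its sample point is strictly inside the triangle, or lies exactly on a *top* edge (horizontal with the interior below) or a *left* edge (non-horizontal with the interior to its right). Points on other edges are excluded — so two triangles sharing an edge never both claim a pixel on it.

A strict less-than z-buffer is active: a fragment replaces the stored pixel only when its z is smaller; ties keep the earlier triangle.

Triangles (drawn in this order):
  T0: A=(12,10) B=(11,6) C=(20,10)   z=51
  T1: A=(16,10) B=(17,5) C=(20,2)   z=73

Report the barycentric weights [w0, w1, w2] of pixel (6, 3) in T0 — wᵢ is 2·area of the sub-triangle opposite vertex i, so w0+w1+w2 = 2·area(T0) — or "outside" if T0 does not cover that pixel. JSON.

T0:
  2·area = 32
  edge (12, 10)→(11, 6): d=(-1,-4) top-left  bias=+0
  edge (11, 6)→(20, 10): d=(9,4) right/bottom  bias=-1
  edge (20, 10)→(12, 10): d=(-8,0) right/bottom  bias=-1
    (6,3)@(13, 7): e=[7,1,24] → #
    (7,3)@(15, 7): e=[15,-7,24] → ·
    (6,4)@(13, 9): e=[5,19,8] → #
    (7,4)@(15, 9): e=[13,11,8] → #
    (8,4)@(17, 9): e=[21,3,8] → #
    (9,4)@(19, 9): e=[29,-5,8] → ·
    (6,5)@(13, 11): e=[3,37,-8] → ·
    (7,5)@(15, 11): e=[11,29,-8] → ·
    (8,5)@(17, 11): e=[19,21,-8] → ·
  covered (4 px):
    · · · · · · · · · · ·
    · · · · · · · · · · ·
    · · · · · · · · · · ·
    · · · · · · # · · · ·
    · · · · · · # # # · ·
    · · · · · · · · · · ·
T1:
  2·area = 12
  edge (16, 10)→(17, 5): d=(1,-5) top-left  bias=+0
  edge (17, 5)→(20, 2): d=(3,-3) top-left  bias=+0
  edge (20, 2)→(16, 10): d=(-4,8) right/bottom  bias=-1
    (10,0)@(21, 1): e=[16,0,-4] → ·  [on edge]
    (9,1)@(19, 3): e=[8,0,4] → #  [on edge]
    (10,1)@(21, 3): e=[18,6,-12] → ·
    (8,2)@(17, 5): e=[0,0,12] → #  [on edge]
    (9,2)@(19, 5): e=[10,6,-4] → ·
    (7,3)@(15, 7): e=[-8,0,20] → ·  [on edge]
    (8,3)@(17, 7): e=[2,6,4] → #
    (9,3)@(19, 7): e=[12,12,-12] → ·
    (6,4)@(13, 9): e=[-16,0,28] → ·  [on edge]
    (8,4)@(17, 9): e=[4,12,-4] → ·
    (5,5)@(11, 11): e=[-24,0,36] → ·  [on edge]
  covered (3 px):
    · · · · · · · · · · ·
    · · · · · · · · · # ·
    · · · · · · · · # · ·
    · · · · · · · · # · ·
    · · · · · · · · · · ·
    · · · · · · · · · · ·

Final: [1,24,7]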